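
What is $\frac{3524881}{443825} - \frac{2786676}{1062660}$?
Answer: $\frac{41815892796}{7860584575} \approx 5.3197$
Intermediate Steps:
$\frac{3524881}{443825} - \frac{2786676}{1062660} = 3524881 \cdot \frac{1}{443825} - \frac{232223}{88555} = \frac{3524881}{443825} - \frac{232223}{88555} = \frac{41815892796}{7860584575}$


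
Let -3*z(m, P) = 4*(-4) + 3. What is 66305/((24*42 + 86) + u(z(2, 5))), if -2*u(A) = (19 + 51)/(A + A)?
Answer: 1723930/28339 ≈ 60.832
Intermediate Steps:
z(m, P) = 13/3 (z(m, P) = -(4*(-4) + 3)/3 = -(-16 + 3)/3 = -1/3*(-13) = 13/3)
u(A) = -35/(2*A) (u(A) = -(19 + 51)/(2*(A + A)) = -35/(2*A))
66305/((24*42 + 86) + u(z(2, 5))) = 66305/((24*42 + 86) - 35/(2*13/3)) = 66305/((1008 + 86) - 35/2*3/13) = 66305/(1094 - 105/26) = 66305/(28339/26) = 66305*(26/28339) = 1723930/28339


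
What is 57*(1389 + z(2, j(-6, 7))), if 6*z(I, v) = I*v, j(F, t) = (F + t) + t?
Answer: 79325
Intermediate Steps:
j(F, t) = F + 2*t
z(I, v) = I*v/6 (z(I, v) = (I*v)/6 = I*v/6)
57*(1389 + z(2, j(-6, 7))) = 57*(1389 + (1/6)*2*(-6 + 2*7)) = 57*(1389 + (1/6)*2*(-6 + 14)) = 57*(1389 + (1/6)*2*8) = 57*(1389 + 8/3) = 57*(4175/3) = 79325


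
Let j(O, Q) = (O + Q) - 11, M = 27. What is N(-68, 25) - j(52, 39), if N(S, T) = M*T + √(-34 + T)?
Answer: 595 + 3*I ≈ 595.0 + 3.0*I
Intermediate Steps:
j(O, Q) = -11 + O + Q
N(S, T) = √(-34 + T) + 27*T (N(S, T) = 27*T + √(-34 + T) = √(-34 + T) + 27*T)
N(-68, 25) - j(52, 39) = (√(-34 + 25) + 27*25) - (-11 + 52 + 39) = (√(-9) + 675) - 1*80 = (3*I + 675) - 80 = (675 + 3*I) - 80 = 595 + 3*I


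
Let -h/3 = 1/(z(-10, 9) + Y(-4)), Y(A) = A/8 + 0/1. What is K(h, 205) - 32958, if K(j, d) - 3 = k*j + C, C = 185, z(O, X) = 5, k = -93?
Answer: -32708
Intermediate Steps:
Y(A) = A/8 (Y(A) = A*(⅛) + 0*1 = A/8 + 0 = A/8)
h = -⅔ (h = -3/(5 + (⅛)*(-4)) = -3/(5 - ½) = -3/9/2 = -3*2/9 = -⅔ ≈ -0.66667)
K(j, d) = 188 - 93*j (K(j, d) = 3 + (-93*j + 185) = 3 + (185 - 93*j) = 188 - 93*j)
K(h, 205) - 32958 = (188 - 93*(-⅔)) - 32958 = (188 + 62) - 32958 = 250 - 32958 = -32708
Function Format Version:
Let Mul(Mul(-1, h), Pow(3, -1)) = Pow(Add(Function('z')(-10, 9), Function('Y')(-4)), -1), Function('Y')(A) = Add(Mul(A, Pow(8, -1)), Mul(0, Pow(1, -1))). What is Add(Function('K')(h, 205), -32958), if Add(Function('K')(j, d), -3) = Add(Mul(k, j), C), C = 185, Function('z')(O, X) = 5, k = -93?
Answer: -32708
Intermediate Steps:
Function('Y')(A) = Mul(Rational(1, 8), A) (Function('Y')(A) = Add(Mul(A, Rational(1, 8)), Mul(0, 1)) = Add(Mul(Rational(1, 8), A), 0) = Mul(Rational(1, 8), A))
h = Rational(-2, 3) (h = Mul(-3, Pow(Add(5, Mul(Rational(1, 8), -4)), -1)) = Mul(-3, Pow(Add(5, Rational(-1, 2)), -1)) = Mul(-3, Pow(Rational(9, 2), -1)) = Mul(-3, Rational(2, 9)) = Rational(-2, 3) ≈ -0.66667)
Function('K')(j, d) = Add(188, Mul(-93, j)) (Function('K')(j, d) = Add(3, Add(Mul(-93, j), 185)) = Add(3, Add(185, Mul(-93, j))) = Add(188, Mul(-93, j)))
Add(Function('K')(h, 205), -32958) = Add(Add(188, Mul(-93, Rational(-2, 3))), -32958) = Add(Add(188, 62), -32958) = Add(250, -32958) = -32708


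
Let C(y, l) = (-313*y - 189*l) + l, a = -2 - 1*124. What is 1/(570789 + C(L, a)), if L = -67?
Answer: 1/615448 ≈ 1.6248e-6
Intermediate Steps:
a = -126 (a = -2 - 124 = -126)
C(y, l) = -313*y - 188*l
1/(570789 + C(L, a)) = 1/(570789 + (-313*(-67) - 188*(-126))) = 1/(570789 + (20971 + 23688)) = 1/(570789 + 44659) = 1/615448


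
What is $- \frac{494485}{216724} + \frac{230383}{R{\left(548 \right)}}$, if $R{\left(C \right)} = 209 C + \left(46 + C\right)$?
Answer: $- \frac{3499277409}{12475283612} \approx -0.2805$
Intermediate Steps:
$R{\left(C \right)} = 46 + 210 C$
$- \frac{494485}{216724} + \frac{230383}{R{\left(548 \right)}} = - \frac{494485}{216724} + \frac{230383}{46 + 210 \cdot 548} = \left(-494485\right) \frac{1}{216724} + \frac{230383}{46 + 115080} = - \frac{494485}{216724} + \frac{230383}{115126} = - \frac{3499277409}{12475283612}$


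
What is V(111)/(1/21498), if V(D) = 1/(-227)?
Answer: -21498/227 ≈ -94.705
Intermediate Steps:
V(D) = -1/227
V(111)/(1/21498) = -1/(227*(1/21498)) = -1/(227*1/21498) = -1/227*21498 = -21498/227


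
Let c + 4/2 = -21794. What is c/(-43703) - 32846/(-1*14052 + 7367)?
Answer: 1581174998/292154555 ≈ 5.4121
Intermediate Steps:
c = -21796 (c = -2 - 21794 = -21796)
c/(-43703) - 32846/(-1*14052 + 7367) = -21796/(-43703) - 32846/(-1*14052 + 7367) = -21796*(-1/43703) - 32846/(-14052 + 7367) = 21796/43703 - 32846/(-6685) = 21796/43703 - 32846*(-1/6685) = 21796/43703 + 32846/6685 = 1581174998/292154555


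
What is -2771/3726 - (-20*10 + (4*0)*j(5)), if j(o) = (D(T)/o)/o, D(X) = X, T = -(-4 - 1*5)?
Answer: 742429/3726 ≈ 199.26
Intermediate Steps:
T = 9 (T = -(-4 - 5) = -1*(-9) = 9)
j(o) = 9/o² (j(o) = (9/o)/o = 9/o²)
-2771/3726 - (-20*10 + (4*0)*j(5)) = -2771/3726 - (-20*10 + (4*0)*(9/5²)) = -2771*1/3726 - (-200 + 0*(9*(1/25))) = -2771/3726 - (-200 + 0*(9/25)) = -2771/3726 - (-200 + 0) = -2771/3726 - 1*(-200) = -2771/3726 + 200 = 742429/3726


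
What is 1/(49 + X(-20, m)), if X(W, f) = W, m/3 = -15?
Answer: 1/29 ≈ 0.034483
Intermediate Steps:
m = -45 (m = 3*(-15) = -45)
1/(49 + X(-20, m)) = 1/(49 - 20) = 1/29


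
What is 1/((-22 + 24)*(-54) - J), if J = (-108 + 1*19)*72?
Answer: 1/6300 ≈ 0.00015873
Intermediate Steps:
J = -6408 (J = (-108 + 19)*72 = -89*72 = -6408)
1/((-22 + 24)*(-54) - J) = 1/((-22 + 24)*(-54) - 1*(-6408)) = 1/(2*(-54) + 6408) = 1/(-108 + 6408) = 1/6300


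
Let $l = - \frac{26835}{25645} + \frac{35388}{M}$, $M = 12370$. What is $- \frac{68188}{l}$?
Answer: $- \frac{2163118718620}{57557631} \approx -37582.0$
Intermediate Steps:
$l = \frac{57557631}{31722865}$ ($l = - \frac{26835}{25645} + \frac{35388}{12370} = \left(-26835\right) \frac{1}{25645} + 35388 \cdot \frac{1}{12370} = - \frac{5367}{5129} + \frac{17694}{6185} = \frac{57557631}{31722865} \approx 1.8144$)
$- \frac{68188}{l} = - \frac{68188}{\frac{57557631}{31722865}} = \left(-68188\right) \frac{31722865}{57557631} = - \frac{2163118718620}{57557631}$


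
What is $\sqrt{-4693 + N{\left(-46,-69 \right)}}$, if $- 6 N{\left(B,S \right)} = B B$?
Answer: $\frac{i \sqrt{45411}}{3} \approx 71.033 i$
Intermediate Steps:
$N{\left(B,S \right)} = - \frac{B^{2}}{6}$ ($N{\left(B,S \right)} = - \frac{B B}{6} = - \frac{B^{2}}{6}$)
$\sqrt{-4693 + N{\left(-46,-69 \right)}} = \sqrt{-4693 - \frac{\left(-46\right)^{2}}{6}} = \sqrt{-4693 - \frac{1058}{3}} = \sqrt{- \frac{15137}{3}} = \frac{i \sqrt{45411}}{3}$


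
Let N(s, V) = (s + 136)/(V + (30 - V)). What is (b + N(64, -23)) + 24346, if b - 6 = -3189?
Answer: 63509/3 ≈ 21170.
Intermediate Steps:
N(s, V) = 68/15 + s/30 (N(s, V) = (136 + s)/30 = (136 + s)*(1/30) = 68/15 + s/30)
b = -3183 (b = 6 - 3189 = -3183)
(b + N(64, -23)) + 24346 = (-3183 + (68/15 + (1/30)*64)) + 24346 = (-3183 + (68/15 + 32/15)) + 24346 = (-3183 + 20/3) + 24346 = -9529/3 + 24346 = 63509/3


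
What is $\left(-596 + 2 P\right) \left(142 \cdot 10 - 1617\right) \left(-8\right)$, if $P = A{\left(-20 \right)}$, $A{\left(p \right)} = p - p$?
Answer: $-939296$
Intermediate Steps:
$A{\left(p \right)} = 0$
$P = 0$
$\left(-596 + 2 P\right) \left(142 \cdot 10 - 1617\right) \left(-8\right) = \left(-596 + 2 \cdot 0\right) \left(142 \cdot 10 - 1617\right) \left(-8\right) = \left(-596 + 0\right) \left(1420 - 1617\right) \left(-8\right) = \left(-596\right) \left(-197\right) \left(-8\right) = 117412 \left(-8\right) = -939296$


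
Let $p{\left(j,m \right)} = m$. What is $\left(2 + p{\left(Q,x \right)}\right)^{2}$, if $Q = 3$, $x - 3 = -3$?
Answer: $4$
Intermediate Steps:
$x = 0$ ($x = 3 - 3 = 0$)
$\left(2 + p{\left(Q,x \right)}\right)^{2} = \left(2 + 0\right)^{2} = 2^{2} = 4$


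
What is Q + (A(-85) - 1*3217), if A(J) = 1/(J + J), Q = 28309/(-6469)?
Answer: -3542650409/1099730 ≈ -3221.4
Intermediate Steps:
Q = -28309/6469 (Q = 28309*(-1/6469) = -28309/6469 ≈ -4.3761)
A(J) = 1/(2*J)
Q + (A(-85) - 1*3217) = -28309/6469 + ((½)/(-85) - 1*3217) = -28309/6469 + ((½)*(-1/85) - 3217) = -28309/6469 + (-1/170 - 3217) = -28309/6469 - 546891/170 = -3542650409/1099730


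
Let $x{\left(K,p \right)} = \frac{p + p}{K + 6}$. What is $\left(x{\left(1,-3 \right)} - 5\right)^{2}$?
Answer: $\frac{1681}{49} \approx 34.306$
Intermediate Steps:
$x{\left(K,p \right)} = \frac{2 p}{6 + K}$
$\left(x{\left(1,-3 \right)} - 5\right)^{2} = \left(2 \left(-3\right) \frac{1}{6 + 1} - 5\right)^{2} = \left(2 \left(-3\right) \frac{1}{7} - 5\right)^{2} = \left(- \frac{6}{7} - 5\right)^{2} = \left(- \frac{41}{7}\right)^{2} = \frac{1681}{49}$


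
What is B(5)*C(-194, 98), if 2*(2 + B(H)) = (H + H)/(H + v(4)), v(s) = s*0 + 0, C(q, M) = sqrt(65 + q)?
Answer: -I*sqrt(129) ≈ -11.358*I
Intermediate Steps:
v(s) = 0 (v(s) = 0 + 0 = 0)
B(H) = -1 (B(H) = -2 + ((H + H)/(H + 0))/2 = -2 + ((2*H)/H)/2 = -2 + (1/2)*2 = -2 + 1 = -1)
B(5)*C(-194, 98) = -sqrt(65 - 194) = -sqrt(-129) = -I*sqrt(129)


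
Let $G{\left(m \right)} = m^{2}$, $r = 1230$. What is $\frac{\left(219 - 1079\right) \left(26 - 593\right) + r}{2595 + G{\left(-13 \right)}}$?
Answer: $\frac{244425}{1382} \approx 176.86$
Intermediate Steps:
$\frac{\left(219 - 1079\right) \left(26 - 593\right) + r}{2595 + G{\left(-13 \right)}} = \frac{\left(219 - 1079\right) \left(26 - 593\right) + 1230}{2595 + \left(-13\right)^{2}} = \frac{\left(219 - 1079\right) \left(-567\right) + 1230}{2595 + 169} = \frac{\left(-860\right) \left(-567\right) + 1230}{2764} = \left(487620 + 1230\right) \frac{1}{2764} = 488850 \cdot \frac{1}{2764} = \frac{244425}{1382}$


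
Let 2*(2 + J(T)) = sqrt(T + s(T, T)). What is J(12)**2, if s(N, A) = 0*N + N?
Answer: (2 - sqrt(6))**2 ≈ 0.20204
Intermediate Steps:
s(N, A) = N (s(N, A) = 0 + N = N)
J(T) = -2 + sqrt(2)*sqrt(T)/2 (J(T) = -2 + sqrt(T + T)/2 = -2 + sqrt(2*T)/2 = -2 + (sqrt(2)*sqrt(T))/2 = -2 + sqrt(2)*sqrt(T)/2)
J(12)**2 = (-2 + sqrt(2)*sqrt(12)/2)**2 = (-2 + sqrt(2)*(2*sqrt(3))/2)**2 = (-2 + sqrt(6))**2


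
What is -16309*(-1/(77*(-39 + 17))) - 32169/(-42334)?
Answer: -158982730/17928449 ≈ -8.8676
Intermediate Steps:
-16309*(-1/(77*(-39 + 17))) - 32169/(-42334) = -16309/((-22*(-77))) - 32169*(-1/42334) = -16309/1694 + 32169/42334 = -158982730/17928449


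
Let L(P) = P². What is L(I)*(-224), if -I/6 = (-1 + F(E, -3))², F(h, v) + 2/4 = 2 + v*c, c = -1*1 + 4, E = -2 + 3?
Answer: -42094584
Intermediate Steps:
E = 1
c = 3 (c = -1 + 4 = 3)
F(h, v) = 3/2 + 3*v (F(h, v) = -½ + (2 + v*3) = -½ + (2 + 3*v) = 3/2 + 3*v)
I = -867/2 (I = -6*(-1 + (3/2 + 3*(-3)))² = -6*(-1 + (3/2 - 9))² = -6*(-1 - 15/2)² = -6*(-17/2)² = -6*289/4 = -867/2 ≈ -433.50)
L(I)*(-224) = (-867/2)²*(-224) = (751689/4)*(-224) = -42094584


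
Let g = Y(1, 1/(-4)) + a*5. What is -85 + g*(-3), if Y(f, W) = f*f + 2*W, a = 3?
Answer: -263/2 ≈ -131.50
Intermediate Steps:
Y(f, W) = f² + 2*W
g = 31/2 (g = (1² + 2/(-4)) + 3*5 = (1 + 2*(-¼)) + 15 = (1 - ½) + 15 = ½ + 15 = 31/2 ≈ 15.500)
-85 + g*(-3) = -85 + (31/2)*(-3) = -85 - 93/2 = -263/2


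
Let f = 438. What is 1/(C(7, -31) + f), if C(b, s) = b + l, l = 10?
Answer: 1/455 ≈ 0.0021978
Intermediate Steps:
C(b, s) = 10 + b (C(b, s) = b + 10 = 10 + b)
1/(C(7, -31) + f) = 1/((10 + 7) + 438) = 1/(17 + 438) = 1/455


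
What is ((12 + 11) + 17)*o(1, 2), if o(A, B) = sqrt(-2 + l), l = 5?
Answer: 40*sqrt(3) ≈ 69.282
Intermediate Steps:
o(A, B) = sqrt(3) (o(A, B) = sqrt(-2 + 5) = sqrt(3))
((12 + 11) + 17)*o(1, 2) = ((12 + 11) + 17)*sqrt(3) = (23 + 17)*sqrt(3) = 40*sqrt(3)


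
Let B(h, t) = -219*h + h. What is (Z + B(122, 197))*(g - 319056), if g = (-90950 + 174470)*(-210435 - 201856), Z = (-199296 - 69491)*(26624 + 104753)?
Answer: 1215979607989296151920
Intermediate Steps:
B(h, t) = -218*h
Z = -35312429699 (Z = -268787*131377 = -35312429699)
g = -34434544320 (g = 83520*(-412291) = -34434544320)
(Z + B(122, 197))*(g - 319056) = (-35312429699 - 218*122)*(-34434544320 - 319056) = (-35312429699 - 26596)*(-34434863376) = -35312456295*(-34434863376) = 1215979607989296151920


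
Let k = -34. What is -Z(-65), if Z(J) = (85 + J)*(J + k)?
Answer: 1980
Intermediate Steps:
Z(J) = (-34 + J)*(85 + J) (Z(J) = (85 + J)*(J - 34) = (85 + J)*(-34 + J) = (-34 + J)*(85 + J))
-Z(-65) = -(-2890 + (-65)² + 51*(-65)) = -(-2890 + 4225 - 3315) = -1*(-1980) = 1980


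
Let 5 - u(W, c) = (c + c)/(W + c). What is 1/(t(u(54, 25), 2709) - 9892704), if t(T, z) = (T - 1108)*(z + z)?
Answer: -79/1253902782 ≈ -6.3003e-8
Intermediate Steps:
u(W, c) = 5 - 2*c/(W + c) (u(W, c) = 5 - (c + c)/(W + c) = 5 - 2*c/(W + c))
t(T, z) = 2*z*(-1108 + T) (t(T, z) = (-1108 + T)*(2*z) = 2*z*(-1108 + T))
1/(t(u(54, 25), 2709) - 9892704) = 1/(2*2709*(-1108 + (3*25 + 5*54)/(54 + 25)) - 9892704) = 1/(2*2709*(-1108 + (75 + 270)/79) - 9892704) = 1/(2*2709*(-1108 + (1/79)*345) - 9892704) = 1/(2*2709*(-1108 + 345/79) - 9892704) = 1/(2*2709*(-87187/79) - 9892704) = 1/(-472379166/79 - 9892704) = 1/(-1253902782/79) = -79/1253902782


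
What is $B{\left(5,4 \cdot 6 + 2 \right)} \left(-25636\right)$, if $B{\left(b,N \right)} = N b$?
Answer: $-3332680$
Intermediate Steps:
$B{\left(5,4 \cdot 6 + 2 \right)} \left(-25636\right) = \left(4 \cdot 6 + 2\right) 5 \left(-25636\right) = \left(24 + 2\right) 5 \left(-25636\right) = 26 \cdot 5 \left(-25636\right) = 130 \left(-25636\right) = -3332680$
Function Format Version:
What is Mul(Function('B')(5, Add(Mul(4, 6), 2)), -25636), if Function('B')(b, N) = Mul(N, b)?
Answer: -3332680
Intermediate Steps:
Mul(Function('B')(5, Add(Mul(4, 6), 2)), -25636) = Mul(Mul(Add(Mul(4, 6), 2), 5), -25636) = Mul(Mul(Add(24, 2), 5), -25636) = Mul(Mul(26, 5), -25636) = Mul(130, -25636) = -3332680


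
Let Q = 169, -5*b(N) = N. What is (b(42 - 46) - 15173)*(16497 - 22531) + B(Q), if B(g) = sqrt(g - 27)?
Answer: 457745274/5 + sqrt(142) ≈ 9.1549e+7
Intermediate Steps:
b(N) = -N/5
B(g) = sqrt(-27 + g)
(b(42 - 46) - 15173)*(16497 - 22531) + B(Q) = (-(42 - 46)/5 - 15173)*(16497 - 22531) + sqrt(-27 + 169) = (-1/5*(-4) - 15173)*(-6034) + sqrt(142) = (4/5 - 15173)*(-6034) + sqrt(142) = -75861/5*(-6034) + sqrt(142) = 457745274/5 + sqrt(142)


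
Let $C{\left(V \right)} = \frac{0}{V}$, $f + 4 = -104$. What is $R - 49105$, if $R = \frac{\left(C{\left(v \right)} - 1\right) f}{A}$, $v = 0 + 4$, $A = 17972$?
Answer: $- \frac{220628738}{4493} \approx -49105.0$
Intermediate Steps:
$f = -108$ ($f = -4 - 104 = -108$)
$v = 4$
$C{\left(V \right)} = 0$
$R = \frac{27}{4493}$ ($R = \frac{\left(0 - 1\right) \left(-108\right)}{17972} = \left(-1\right) \left(-108\right) \frac{1}{17972} = 108 \cdot \frac{1}{17972} = \frac{27}{4493} \approx 0.0060093$)
$R - 49105 = \frac{27}{4493} - 49105 = - \frac{220628738}{4493}$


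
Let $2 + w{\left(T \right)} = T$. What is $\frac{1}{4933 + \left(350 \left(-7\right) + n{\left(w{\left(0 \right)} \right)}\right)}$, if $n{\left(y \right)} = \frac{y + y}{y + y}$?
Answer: $\frac{1}{2484} \approx 0.00040258$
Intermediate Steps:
$w{\left(T \right)} = -2 + T$
$n{\left(y \right)} = 1$ ($n{\left(y \right)} = \frac{2 y}{2 y} = 2 y \frac{1}{2 y} = 1$)
$\frac{1}{4933 + \left(350 \left(-7\right) + n{\left(w{\left(0 \right)} \right)}\right)} = \frac{1}{4933 + \left(350 \left(-7\right) + 1\right)} = \frac{1}{4933 + \left(-2450 + 1\right)} = \frac{1}{4933 - 2449} = \frac{1}{2484}$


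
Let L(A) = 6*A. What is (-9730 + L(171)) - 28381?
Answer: -37085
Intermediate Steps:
(-9730 + L(171)) - 28381 = (-9730 + 6*171) - 28381 = (-9730 + 1026) - 28381 = -8704 - 28381 = -37085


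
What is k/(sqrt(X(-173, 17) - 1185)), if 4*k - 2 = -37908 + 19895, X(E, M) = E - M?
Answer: 18011*I*sqrt(55)/1100 ≈ 121.43*I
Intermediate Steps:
k = -18011/4 (k = 1/2 + (-37908 + 19895)/4 = 1/2 + (1/4)*(-18013) = 1/2 - 18013/4 = -18011/4 ≈ -4502.8)
k/(sqrt(X(-173, 17) - 1185)) = -18011/(4*sqrt((-173 - 1*17) - 1185)) = -18011/(4*sqrt((-173 - 17) - 1185)) = -18011/(4*sqrt(-190 - 1185)) = -18011*(-I*sqrt(55)/275)/4 = -(-18011)*I*sqrt(55)/1100 = 18011*I*sqrt(55)/1100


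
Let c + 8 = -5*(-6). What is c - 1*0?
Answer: 22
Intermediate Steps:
c = 22 (c = -8 - 5*(-6) = -8 + 30 = 22)
c - 1*0 = 22 - 1*0 = 22 + 0 = 22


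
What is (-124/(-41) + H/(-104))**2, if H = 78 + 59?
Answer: 52983841/18181696 ≈ 2.9141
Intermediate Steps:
H = 137
(-124/(-41) + H/(-104))**2 = (-124/(-41) + 137/(-104))**2 = (-124*(-1/41) + 137*(-1/104))**2 = (124/41 - 137/104)**2 = (7279/4264)**2 = 52983841/18181696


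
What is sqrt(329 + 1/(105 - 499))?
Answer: 5*sqrt(2042890)/394 ≈ 18.138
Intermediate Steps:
sqrt(329 + 1/(105 - 499)) = sqrt(329 + 1/(-394)) = sqrt(329 - 1/394) = sqrt(129625/394) = 5*sqrt(2042890)/394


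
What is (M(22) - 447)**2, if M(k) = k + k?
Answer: 162409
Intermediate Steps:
M(k) = 2*k
(M(22) - 447)**2 = (2*22 - 447)**2 = (44 - 447)**2 = (-403)**2 = 162409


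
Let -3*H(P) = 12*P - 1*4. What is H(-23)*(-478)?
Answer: -133840/3 ≈ -44613.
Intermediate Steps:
H(P) = 4/3 - 4*P (H(P) = -(12*P - 1*4)/3 = -(12*P - 4)/3 = -(-4 + 12*P)/3 = 4/3 - 4*P)
H(-23)*(-478) = (4/3 - 4*(-23))*(-478) = (4/3 + 92)*(-478) = (280/3)*(-478) = -133840/3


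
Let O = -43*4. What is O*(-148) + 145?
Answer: 25601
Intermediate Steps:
O = -172
O*(-148) + 145 = -172*(-148) + 145 = 25456 + 145 = 25601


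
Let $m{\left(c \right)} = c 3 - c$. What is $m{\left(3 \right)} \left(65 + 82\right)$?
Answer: $882$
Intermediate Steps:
$m{\left(c \right)} = 2 c$ ($m{\left(c \right)} = 3 c - c = 2 c$)
$m{\left(3 \right)} \left(65 + 82\right) = 2 \cdot 3 \left(65 + 82\right) = 6 \cdot 147 = 882$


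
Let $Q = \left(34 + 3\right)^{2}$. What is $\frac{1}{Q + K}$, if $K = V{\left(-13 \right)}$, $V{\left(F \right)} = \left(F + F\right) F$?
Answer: $\frac{1}{1707} \approx 0.00058582$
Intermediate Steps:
$V{\left(F \right)} = 2 F^{2}$ ($V{\left(F \right)} = 2 F F = 2 F^{2}$)
$Q = 1369$ ($Q = 37^{2} = 1369$)
$K = 338$ ($K = 2 \left(-13\right)^{2} = 2 \cdot 169 = 338$)
$\frac{1}{Q + K} = \frac{1}{1369 + 338} = \frac{1}{1707}$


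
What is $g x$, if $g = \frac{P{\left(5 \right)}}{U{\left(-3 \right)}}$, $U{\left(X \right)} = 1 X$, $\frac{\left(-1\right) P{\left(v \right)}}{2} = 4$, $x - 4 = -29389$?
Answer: $-78360$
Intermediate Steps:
$x = -29385$ ($x = 4 - 29389 = -29385$)
$P{\left(v \right)} = -8$ ($P{\left(v \right)} = \left(-2\right) 4 = -8$)
$U{\left(X \right)} = X$
$g = \frac{8}{3}$ ($g = - \frac{8}{-3} = \left(-8\right) \left(- \frac{1}{3}\right) = \frac{8}{3} \approx 2.6667$)
$g x = \frac{8}{3} \left(-29385\right) = -78360$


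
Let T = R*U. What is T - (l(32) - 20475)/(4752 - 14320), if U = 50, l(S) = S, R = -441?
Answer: -210994843/9568 ≈ -22052.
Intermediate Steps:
T = -22050 (T = -441*50 = -22050)
T - (l(32) - 20475)/(4752 - 14320) = -22050 - (32 - 20475)/(4752 - 14320) = -22050 - (-20443)/(-9568) = -22050 - (-20443)*(-1)/9568 = -22050 - 1*20443/9568 = -22050 - 20443/9568 = -210994843/9568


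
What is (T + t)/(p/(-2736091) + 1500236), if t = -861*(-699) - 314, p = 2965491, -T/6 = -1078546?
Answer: 624252489061/132412233935 ≈ 4.7145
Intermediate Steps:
T = 6471276 (T = -6*(-1078546) = 6471276)
t = 601525 (t = 601839 - 314 = 601525)
(T + t)/(p/(-2736091) + 1500236) = (6471276 + 601525)/(2965491/(-2736091) + 1500236) = 7072801/(2965491*(-1/2736091) + 1500236) = 7072801/(-95661/88261 + 1500236) = 7072801/(132412233935/88261) = 7072801*(88261/132412233935) = 624252489061/132412233935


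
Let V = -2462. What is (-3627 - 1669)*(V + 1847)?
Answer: 3257040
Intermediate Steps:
(-3627 - 1669)*(V + 1847) = (-3627 - 1669)*(-2462 + 1847) = -5296*(-615) = 3257040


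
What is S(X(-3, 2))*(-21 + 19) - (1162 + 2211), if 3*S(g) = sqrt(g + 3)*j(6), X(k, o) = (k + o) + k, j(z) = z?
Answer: -3373 - 4*I ≈ -3373.0 - 4.0*I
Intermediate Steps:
X(k, o) = o + 2*k
S(g) = 2*sqrt(3 + g) (S(g) = (sqrt(g + 3)*6)/3 = (sqrt(3 + g)*6)/3 = (6*sqrt(3 + g))/3 = 2*sqrt(3 + g))
S(X(-3, 2))*(-21 + 19) - (1162 + 2211) = (2*sqrt(3 + (2 + 2*(-3))))*(-21 + 19) - (1162 + 2211) = (2*sqrt(3 + (2 - 6)))*(-2) - 1*3373 = (2*sqrt(3 - 4))*(-2) - 3373 = (2*sqrt(-1))*(-2) - 3373 = (2*I)*(-2) - 3373 = -4*I - 3373 = -3373 - 4*I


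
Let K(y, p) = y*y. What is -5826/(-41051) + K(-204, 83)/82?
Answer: 854428074/1683091 ≈ 507.65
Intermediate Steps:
K(y, p) = y**2
-5826/(-41051) + K(-204, 83)/82 = -5826/(-41051) + (-204)**2/82 = -5826*(-1/41051) + 41616*(1/82) = 5826/41051 + 20808/41 = 854428074/1683091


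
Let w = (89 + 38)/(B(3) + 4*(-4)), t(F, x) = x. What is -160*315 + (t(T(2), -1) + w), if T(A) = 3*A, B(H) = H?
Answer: -655340/13 ≈ -50411.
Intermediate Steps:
w = -127/13 (w = (89 + 38)/(3 + 4*(-4)) = 127/(3 - 16) = 127/(-13) = 127*(-1/13) = -127/13 ≈ -9.7692)
-160*315 + (t(T(2), -1) + w) = -160*315 + (-1 - 127/13) = -50400 - 140/13 = -655340/13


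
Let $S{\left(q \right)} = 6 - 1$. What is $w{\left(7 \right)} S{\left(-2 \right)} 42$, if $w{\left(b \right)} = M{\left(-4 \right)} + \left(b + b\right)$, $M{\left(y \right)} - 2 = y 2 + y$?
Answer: $840$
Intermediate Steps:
$M{\left(y \right)} = 2 + 3 y$ ($M{\left(y \right)} = 2 + \left(y 2 + y\right) = 2 + \left(2 y + y\right) = 2 + 3 y$)
$w{\left(b \right)} = -10 + 2 b$ ($w{\left(b \right)} = \left(2 + 3 \left(-4\right)\right) + \left(b + b\right) = \left(2 - 12\right) + 2 b = -10 + 2 b$)
$S{\left(q \right)} = 5$ ($S{\left(q \right)} = 6 - 1 = 5$)
$w{\left(7 \right)} S{\left(-2 \right)} 42 = \left(-10 + 2 \cdot 7\right) 5 \cdot 42 = \left(-10 + 14\right) 5 \cdot 42 = 4 \cdot 5 \cdot 42 = 20 \cdot 42 = 840$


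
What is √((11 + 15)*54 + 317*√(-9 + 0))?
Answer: √(1404 + 951*I) ≈ 39.369 + 12.078*I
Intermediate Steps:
√((11 + 15)*54 + 317*√(-9 + 0)) = √(26*54 + 317*√(-9)) = √(1404 + 317*(3*I)) = √(1404 + 951*I)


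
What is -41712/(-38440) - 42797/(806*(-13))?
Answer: 8395867/1624090 ≈ 5.1696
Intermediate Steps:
-41712/(-38440) - 42797/(806*(-13)) = -41712*(-1/38440) - 42797/(-10478) = 5214/4805 - 42797*(-1/10478) = 5214/4805 + 42797/10478 = 8395867/1624090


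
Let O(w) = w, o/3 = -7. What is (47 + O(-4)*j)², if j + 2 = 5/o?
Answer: 1380625/441 ≈ 3130.7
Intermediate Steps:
o = -21 (o = 3*(-7) = -21)
j = -47/21 (j = -2 + 5/(-21) = -2 + 5*(-1/21) = -2 - 5/21 = -47/21 ≈ -2.2381)
(47 + O(-4)*j)² = (47 - 4*(-47/21))² = (47 + 188/21)² = (1175/21)² = 1380625/441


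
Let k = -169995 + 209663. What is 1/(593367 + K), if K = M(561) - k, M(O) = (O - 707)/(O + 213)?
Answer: 387/214281440 ≈ 1.8060e-6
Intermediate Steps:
k = 39668
M(O) = (-707 + O)/(213 + O)
K = -15351589/387 (K = (-707 + 561)/(213 + 561) - 1*39668 = -146/774 - 39668 = (1/774)*(-146) - 39668 = -73/387 - 39668 = -15351589/387 ≈ -39668.)
1/(593367 + K) = 1/(593367 - 15351589/387) = 1/(214281440/387) = 387/214281440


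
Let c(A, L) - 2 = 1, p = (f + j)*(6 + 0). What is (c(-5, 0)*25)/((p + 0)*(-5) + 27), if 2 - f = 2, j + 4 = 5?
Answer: -25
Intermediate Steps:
j = 1 (j = -4 + 5 = 1)
f = 0 (f = 2 - 1*2 = 2 - 2 = 0)
p = 6 (p = (0 + 1)*(6 + 0) = 1*6 = 6)
c(A, L) = 3 (c(A, L) = 2 + 1 = 3)
(c(-5, 0)*25)/((p + 0)*(-5) + 27) = (3*25)/((6 + 0)*(-5) + 27) = 75/(6*(-5) + 27) = 75/(-30 + 27) = 75/(-3) = 75*(-⅓) = -25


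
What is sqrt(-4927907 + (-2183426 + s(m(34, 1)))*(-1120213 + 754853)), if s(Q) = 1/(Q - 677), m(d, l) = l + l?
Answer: sqrt(1615406481888405)/45 ≈ 8.9316e+5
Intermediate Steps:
m(d, l) = 2*l
s(Q) = 1/(-677 + Q)
sqrt(-4927907 + (-2183426 + s(m(34, 1)))*(-1120213 + 754853)) = sqrt(-4927907 + (-2183426 + 1/(-677 + 2*1))*(-1120213 + 754853)) = sqrt(-4927907 + (-2183426 + 1/(-677 + 2))*(-365360)) = sqrt(-4927907 + (-2183426 + 1/(-675))*(-365360)) = sqrt(-4927907 + (-2183426 - 1/675)*(-365360)) = sqrt(-4927907 - 1473812551/675*(-365360)) = sqrt(-4927907 + 107694430726672/135) = sqrt(107693765459227/135) = sqrt(1615406481888405)/45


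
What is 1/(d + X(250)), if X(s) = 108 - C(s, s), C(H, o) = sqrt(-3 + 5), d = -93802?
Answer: -46847/4389282817 + sqrt(2)/8778565634 ≈ -1.0673e-5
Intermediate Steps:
C(H, o) = sqrt(2)
X(s) = 108 - sqrt(2)
1/(d + X(250)) = 1/(-93802 + (108 - sqrt(2))) = 1/(-93694 - sqrt(2))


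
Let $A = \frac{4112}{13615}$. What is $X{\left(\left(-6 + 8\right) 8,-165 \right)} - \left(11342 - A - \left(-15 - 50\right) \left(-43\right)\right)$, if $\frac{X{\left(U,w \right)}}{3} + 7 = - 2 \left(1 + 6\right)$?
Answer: $- \frac{117221038}{13615} \approx -8609.7$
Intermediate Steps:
$X{\left(U,w \right)} = -63$ ($X{\left(U,w \right)} = -21 + 3 \left(- 2 \left(1 + 6\right)\right) = -21 + 3 \left(\left(-2\right) 7\right) = -21 + 3 \left(-14\right) = -21 - 42 = -63$)
$A = \frac{4112}{13615}$ ($A = 4112 \cdot \frac{1}{13615} = \frac{4112}{13615} \approx 0.30202$)
$X{\left(\left(-6 + 8\right) 8,-165 \right)} - \left(11342 - A - \left(-15 - 50\right) \left(-43\right)\right) = -63 - \left(\frac{154417218}{13615} - \left(-15 - 50\right) \left(-43\right)\right) = -63 + \left(\left(\frac{4112}{13615} - -2795\right) - 11342\right) = -63 + \left(\left(\frac{4112}{13615} + 2795\right) - 11342\right) = -63 + \left(\frac{38058037}{13615} - 11342\right) = -63 - \frac{116363293}{13615} = - \frac{117221038}{13615}$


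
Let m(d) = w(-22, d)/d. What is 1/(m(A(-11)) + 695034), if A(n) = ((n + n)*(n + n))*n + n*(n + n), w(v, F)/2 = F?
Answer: 1/695036 ≈ 1.4388e-6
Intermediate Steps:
w(v, F) = 2*F
A(n) = 2*n² + 4*n³ (A(n) = ((2*n)*(2*n))*n + n*(2*n) = (4*n²)*n + 2*n² = 4*n³ + 2*n² = 2*n² + 4*n³)
m(d) = 2 (m(d) = (2*d)/d = 2)
1/(m(A(-11)) + 695034) = 1/(2 + 695034) = 1/695036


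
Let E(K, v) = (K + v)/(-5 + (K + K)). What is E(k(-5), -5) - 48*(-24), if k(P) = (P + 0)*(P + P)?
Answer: 21897/19 ≈ 1152.5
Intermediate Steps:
k(P) = 2*P² (k(P) = P*(2*P) = 2*P²)
E(K, v) = (K + v)/(-5 + 2*K)
E(k(-5), -5) - 48*(-24) = (2*(-5)² - 5)/(-5 + 2*(2*(-5)²)) - 48*(-24) = (2*25 - 5)/(-5 + 2*(2*25)) + 1152 = (50 - 5)/(-5 + 2*50) + 1152 = 45/(-5 + 100) + 1152 = 45/95 + 1152 = (1/95)*45 + 1152 = 9/19 + 1152 = 21897/19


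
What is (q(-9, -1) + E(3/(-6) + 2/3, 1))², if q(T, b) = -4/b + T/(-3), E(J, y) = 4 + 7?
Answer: 324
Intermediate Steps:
E(J, y) = 11
q(T, b) = -4/b - T/3 (q(T, b) = -4/b + T*(-⅓) = -4/b - T/3)
(q(-9, -1) + E(3/(-6) + 2/3, 1))² = ((-4/(-1) - ⅓*(-9)) + 11)² = ((-4*(-1) + 3) + 11)² = ((4 + 3) + 11)² = (7 + 11)² = 18² = 324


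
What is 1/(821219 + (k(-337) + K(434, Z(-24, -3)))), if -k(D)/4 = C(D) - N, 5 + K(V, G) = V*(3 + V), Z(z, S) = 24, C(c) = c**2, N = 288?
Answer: 1/557748 ≈ 1.7929e-6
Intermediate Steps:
K(V, G) = -5 + V*(3 + V)
k(D) = 1152 - 4*D**2 (k(D) = -4*(D**2 - 1*288) = -4*(D**2 - 288) = -4*(-288 + D**2) = 1152 - 4*D**2)
1/(821219 + (k(-337) + K(434, Z(-24, -3)))) = 1/(821219 + ((1152 - 4*(-337)**2) + (-5 + 434**2 + 3*434))) = 1/(821219 + ((1152 - 4*113569) + (-5 + 188356 + 1302))) = 1/(821219 + ((1152 - 454276) + 189653)) = 1/(821219 + (-453124 + 189653)) = 1/(821219 - 263471) = 1/557748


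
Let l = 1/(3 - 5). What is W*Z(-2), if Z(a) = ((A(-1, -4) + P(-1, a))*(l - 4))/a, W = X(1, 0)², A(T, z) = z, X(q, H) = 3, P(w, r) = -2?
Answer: -243/2 ≈ -121.50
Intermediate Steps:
l = -½ (l = 1/(-2) = -½ ≈ -0.50000)
W = 9 (W = 3² = 9)
Z(a) = 27/a (Z(a) = ((-4 - 2)*(-½ - 4))/a = (-6*(-9/2))/a = 27/a)
W*Z(-2) = 9*(27/(-2)) = 9*(27*(-½)) = 9*(-27/2) = -243/2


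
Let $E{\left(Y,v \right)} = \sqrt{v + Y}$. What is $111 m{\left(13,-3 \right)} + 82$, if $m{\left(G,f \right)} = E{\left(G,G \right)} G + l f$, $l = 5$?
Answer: $-1583 + 1443 \sqrt{26} \approx 5774.9$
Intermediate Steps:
$E{\left(Y,v \right)} = \sqrt{Y + v}$
$m{\left(G,f \right)} = 5 f + \sqrt{2} G^{\frac{3}{2}}$ ($m{\left(G,f \right)} = \sqrt{G + G} G + 5 f = \sqrt{2 G} G + 5 f = \sqrt{2} \sqrt{G} G + 5 f = \sqrt{2} G^{\frac{3}{2}} + 5 f = 5 f + \sqrt{2} G^{\frac{3}{2}}$)
$111 m{\left(13,-3 \right)} + 82 = 111 \left(5 \left(-3\right) + \sqrt{2} \cdot 13^{\frac{3}{2}}\right) + 82 = 111 \left(-15 + \sqrt{2} \cdot 13 \sqrt{13}\right) + 82 = 111 \left(-15 + 13 \sqrt{26}\right) + 82 = \left(-1665 + 1443 \sqrt{26}\right) + 82 = -1583 + 1443 \sqrt{26}$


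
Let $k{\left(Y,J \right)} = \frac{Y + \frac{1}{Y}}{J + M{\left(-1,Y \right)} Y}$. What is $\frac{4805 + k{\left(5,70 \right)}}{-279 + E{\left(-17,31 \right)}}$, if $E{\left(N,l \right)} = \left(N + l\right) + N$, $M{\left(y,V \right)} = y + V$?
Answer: $- \frac{540569}{31725} \approx -17.039$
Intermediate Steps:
$M{\left(y,V \right)} = V + y$
$E{\left(N,l \right)} = l + 2 N$
$k{\left(Y,J \right)} = \frac{Y + \frac{1}{Y}}{J + Y \left(-1 + Y\right)}$ ($k{\left(Y,J \right)} = \frac{Y + \frac{1}{Y}}{J + \left(Y - 1\right) Y} = \frac{Y + \frac{1}{Y}}{J + \left(-1 + Y\right) Y} = \frac{Y + \frac{1}{Y}}{J + Y \left(-1 + Y\right)}$)
$\frac{4805 + k{\left(5,70 \right)}}{-279 + E{\left(-17,31 \right)}} = \frac{4805 + \frac{1 + 5^{2}}{5 \left(70 + 5 \left(-1 + 5\right)\right)}}{-279 + \left(31 + 2 \left(-17\right)\right)} = \frac{4805 + \frac{1 + 25}{5 \left(70 + 5 \cdot 4\right)}}{-279 + \left(31 - 34\right)} = \frac{4805 + \frac{1}{5} \frac{1}{70 + 20} \cdot 26}{-279 - 3} = \frac{4805 + \frac{1}{5} \cdot \frac{1}{90} \cdot 26}{-282} = \left(4805 + \frac{1}{5} \cdot \frac{1}{90} \cdot 26\right) \left(- \frac{1}{282}\right) = \left(4805 + \frac{13}{225}\right) \left(- \frac{1}{282}\right) = \frac{1081138}{225} \left(- \frac{1}{282}\right) = - \frac{540569}{31725}$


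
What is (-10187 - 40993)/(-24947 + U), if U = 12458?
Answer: 17060/4163 ≈ 4.0980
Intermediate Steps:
(-10187 - 40993)/(-24947 + U) = (-10187 - 40993)/(-24947 + 12458) = -51180/(-12489) = -51180*(-1/12489) = 17060/4163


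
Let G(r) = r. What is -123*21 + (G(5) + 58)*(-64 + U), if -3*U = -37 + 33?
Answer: -6531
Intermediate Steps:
U = 4/3 (U = -(-37 + 33)/3 = -⅓*(-4) = 4/3 ≈ 1.3333)
-123*21 + (G(5) + 58)*(-64 + U) = -123*21 + (5 + 58)*(-64 + 4/3) = -2583 + 63*(-188/3) = -2583 - 3948 = -6531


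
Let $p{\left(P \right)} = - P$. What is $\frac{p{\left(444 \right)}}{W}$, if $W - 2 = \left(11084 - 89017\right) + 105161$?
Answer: $- \frac{222}{13615} \approx -0.016306$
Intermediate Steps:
$W = 27230$ ($W = 2 + \left(\left(11084 - 89017\right) + 105161\right) = 2 + \left(-77933 + 105161\right) = 2 + 27228 = 27230$)
$\frac{p{\left(444 \right)}}{W} = \frac{\left(-1\right) 444}{27230} = \left(-444\right) \frac{1}{27230} = - \frac{222}{13615}$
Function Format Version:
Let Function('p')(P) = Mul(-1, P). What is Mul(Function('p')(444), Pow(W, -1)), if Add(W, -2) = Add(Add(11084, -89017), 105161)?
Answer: Rational(-222, 13615) ≈ -0.016306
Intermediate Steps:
W = 27230 (W = Add(2, Add(Add(11084, -89017), 105161)) = Add(2, Add(-77933, 105161)) = Add(2, 27228) = 27230)
Mul(Function('p')(444), Pow(W, -1)) = Mul(Mul(-1, 444), Pow(27230, -1)) = Mul(-444, Rational(1, 27230)) = Rational(-222, 13615)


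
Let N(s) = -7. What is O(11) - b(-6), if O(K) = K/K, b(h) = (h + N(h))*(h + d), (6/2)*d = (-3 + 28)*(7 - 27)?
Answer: -6731/3 ≈ -2243.7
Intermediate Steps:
d = -500/3 (d = ((-3 + 28)*(7 - 27))/3 = (25*(-20))/3 = (⅓)*(-500) = -500/3 ≈ -166.67)
b(h) = (-7 + h)*(-500/3 + h) (b(h) = (h - 7)*(h - 500/3) = (-7 + h)*(-500/3 + h))
O(K) = 1
O(11) - b(-6) = 1 - (3500/3 + (-6)² - 521/3*(-6)) = 1 - (3500/3 + 36 + 1042) = 1 - 1*6734/3 = 1 - 6734/3 = -6731/3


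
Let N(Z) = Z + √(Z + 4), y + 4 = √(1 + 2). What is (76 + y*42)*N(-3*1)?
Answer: 184 - 84*√3 ≈ 38.508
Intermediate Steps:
y = -4 + √3 (y = -4 + √(1 + 2) = -4 + √3 ≈ -2.2679)
N(Z) = Z + √(4 + Z)
(76 + y*42)*N(-3*1) = (76 + (-4 + √3)*42)*(-3*1 + √(4 - 3*1)) = (76 + (-168 + 42*√3))*(-3 + √(4 - 3)) = (-92 + 42*√3)*(-3 + √1) = (-92 + 42*√3)*(-3 + 1) = (-92 + 42*√3)*(-2) = 184 - 84*√3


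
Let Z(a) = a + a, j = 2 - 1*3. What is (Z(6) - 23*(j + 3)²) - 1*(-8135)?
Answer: 8055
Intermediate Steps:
j = -1 (j = 2 - 3 = -1)
Z(a) = 2*a
(Z(6) - 23*(j + 3)²) - 1*(-8135) = (2*6 - 23*(-1 + 3)²) - 1*(-8135) = (12 - 23*2²) + 8135 = (12 - 23*4) + 8135 = (12 - 92) + 8135 = -80 + 8135 = 8055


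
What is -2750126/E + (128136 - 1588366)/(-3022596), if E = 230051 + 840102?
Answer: -3374925165953/1617320088594 ≈ -2.0867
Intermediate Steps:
E = 1070153
-2750126/E + (128136 - 1588366)/(-3022596) = -2750126/1070153 + (128136 - 1588366)/(-3022596) = -2750126*1/1070153 - 1460230*(-1/3022596) = -2750126/1070153 + 730115/1511298 = -3374925165953/1617320088594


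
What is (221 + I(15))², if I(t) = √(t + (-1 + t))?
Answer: (221 + √29)² ≈ 51250.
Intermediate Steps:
I(t) = √(-1 + 2*t)
(221 + I(15))² = (221 + √(-1 + 2*15))² = (221 + √(-1 + 30))² = (221 + √29)²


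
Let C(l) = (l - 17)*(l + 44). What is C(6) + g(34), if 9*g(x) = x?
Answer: -4916/9 ≈ -546.22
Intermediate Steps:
C(l) = (-17 + l)*(44 + l)
g(x) = x/9
C(6) + g(34) = (-748 + 6² + 27*6) + (⅑)*34 = (-748 + 36 + 162) + 34/9 = -550 + 34/9 = -4916/9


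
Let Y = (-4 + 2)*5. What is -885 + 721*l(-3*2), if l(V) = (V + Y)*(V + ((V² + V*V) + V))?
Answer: -693045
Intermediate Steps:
Y = -10 (Y = -2*5 = -10)
l(V) = (-10 + V)*(2*V + 2*V²) (l(V) = (V - 10)*(V + ((V² + V*V) + V)) = (-10 + V)*(V + ((V² + V²) + V)) = (-10 + V)*(V + (2*V² + V)) = (-10 + V)*(V + (V + 2*V²)) = (-10 + V)*(2*V + 2*V²))
-885 + 721*l(-3*2) = -885 + 721*(2*(-3*2)*(-10 + (-3*2)² - (-27)*2)) = -885 + 721*(2*(-6)*(-10 + (-6)² - 9*(-6))) = -885 + 721*(2*(-6)*(-10 + 36 + 54)) = -885 + 721*(2*(-6)*80) = -885 + 721*(-960) = -885 - 692160 = -693045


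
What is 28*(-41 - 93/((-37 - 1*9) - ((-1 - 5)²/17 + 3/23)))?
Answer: -2948408/2695 ≈ -1094.0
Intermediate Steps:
28*(-41 - 93/((-37 - 1*9) - ((-1 - 5)²/17 + 3/23))) = 28*(-41 - 93/((-37 - 9) - ((-6)²*(1/17) + 3*(1/23)))) = 28*(-41 - 93/(-46 - (36*(1/17) + 3/23))) = 28*(-41 - 93/(-46 - (36/17 + 3/23))) = 28*(-41 - 93/(-46 - 1*879/391)) = 28*(-41 - 93/(-46 - 879/391)) = 28*(-41 - 93/(-18865/391)) = 28*(-41 - 93*(-391/18865)) = 28*(-41 + 36363/18865) = 28*(-737102/18865) = -2948408/2695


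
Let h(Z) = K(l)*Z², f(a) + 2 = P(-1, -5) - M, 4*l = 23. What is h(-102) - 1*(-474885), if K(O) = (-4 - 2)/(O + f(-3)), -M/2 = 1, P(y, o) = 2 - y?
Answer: 16371279/35 ≈ 4.6775e+5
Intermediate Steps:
M = -2 (M = -2*1 = -2)
l = 23/4 (l = (¼)*23 = 23/4 ≈ 5.7500)
f(a) = 3 (f(a) = -2 + ((2 - 1*(-1)) - 1*(-2)) = -2 + ((2 + 1) + 2) = -2 + (3 + 2) = -2 + 5 = 3)
K(O) = -6/(3 + O) (K(O) = (-4 - 2)/(O + 3) = -6/(3 + O))
h(Z) = -24*Z²/35 (h(Z) = (-6/(3 + 23/4))*Z² = (-6/35/4)*Z² = (-6*4/35)*Z² = -24*Z²/35)
h(-102) - 1*(-474885) = -24/35*(-102)² - 1*(-474885) = -24/35*10404 + 474885 = -249696/35 + 474885 = 16371279/35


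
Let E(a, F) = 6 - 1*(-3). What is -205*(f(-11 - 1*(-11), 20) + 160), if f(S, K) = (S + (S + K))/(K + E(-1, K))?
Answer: -955300/29 ≈ -32941.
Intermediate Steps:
E(a, F) = 9 (E(a, F) = 6 + 3 = 9)
f(S, K) = (K + 2*S)/(9 + K) (f(S, K) = (S + (S + K))/(K + 9) = (S + (K + S))/(9 + K) = (K + 2*S)/(9 + K))
-205*(f(-11 - 1*(-11), 20) + 160) = -205*((20 + 2*(-11 - 1*(-11)))/(9 + 20) + 160) = -205*((20 + 2*(-11 + 11))/29 + 160) = -205*((20 + 2*0)/29 + 160) = -205*((20 + 0)/29 + 160) = -205*((1/29)*20 + 160) = -205*(20/29 + 160) = -205*4660/29 = -955300/29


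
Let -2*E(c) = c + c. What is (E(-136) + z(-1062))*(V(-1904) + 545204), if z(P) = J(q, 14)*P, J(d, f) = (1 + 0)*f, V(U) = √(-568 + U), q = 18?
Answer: -8031945328 - 29464*I*√618 ≈ -8.0319e+9 - 7.3246e+5*I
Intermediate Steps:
J(d, f) = f (J(d, f) = 1*f = f)
E(c) = -c (E(c) = -(c + c)/2 = -c)
z(P) = 14*P
(E(-136) + z(-1062))*(V(-1904) + 545204) = (-1*(-136) + 14*(-1062))*(√(-568 - 1904) + 545204) = (136 - 14868)*(√(-2472) + 545204) = -14732*(2*I*√618 + 545204) = -14732*(545204 + 2*I*√618) = -8031945328 - 29464*I*√618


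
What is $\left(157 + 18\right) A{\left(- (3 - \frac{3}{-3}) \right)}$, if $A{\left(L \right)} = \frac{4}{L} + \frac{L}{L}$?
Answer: $0$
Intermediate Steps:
$A{\left(L \right)} = 1 + \frac{4}{L}$ ($A{\left(L \right)} = \frac{4}{L} + 1 = 1 + \frac{4}{L}$)
$\left(157 + 18\right) A{\left(- (3 - \frac{3}{-3}) \right)} = \left(157 + 18\right) \frac{4 - \left(3 - \frac{3}{-3}\right)}{\left(-1\right) \left(3 - \frac{3}{-3}\right)} = 175 \frac{4 - \left(3 - -1\right)}{\left(-1\right) \left(3 - -1\right)} = 175 \frac{4 - \left(3 + 1\right)}{\left(-1\right) \left(3 + 1\right)} = 175 \frac{4 - 4}{\left(-1\right) 4} = 175 \frac{4 - 4}{-4} = 175 \left(\left(- \frac{1}{4}\right) 0\right) = 175 \cdot 0 = 0$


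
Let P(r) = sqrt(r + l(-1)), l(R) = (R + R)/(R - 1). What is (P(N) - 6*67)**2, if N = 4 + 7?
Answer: 161616 - 1608*sqrt(3) ≈ 1.5883e+5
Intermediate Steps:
l(R) = 2*R/(-1 + R) (l(R) = (2*R)/(-1 + R) = 2*R/(-1 + R))
N = 11
P(r) = sqrt(1 + r) (P(r) = sqrt(r + 2*(-1)/(-1 - 1)) = sqrt(r + 2*(-1)/(-2)) = sqrt(r + 2*(-1)*(-1/2)) = sqrt(r + 1) = sqrt(1 + r))
(P(N) - 6*67)**2 = (sqrt(1 + 11) - 6*67)**2 = (sqrt(12) - 402)**2 = (2*sqrt(3) - 402)**2 = (-402 + 2*sqrt(3))**2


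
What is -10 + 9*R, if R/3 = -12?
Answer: -334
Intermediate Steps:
R = -36 (R = 3*(-12) = -36)
-10 + 9*R = -10 + 9*(-36) = -10 - 324 = -334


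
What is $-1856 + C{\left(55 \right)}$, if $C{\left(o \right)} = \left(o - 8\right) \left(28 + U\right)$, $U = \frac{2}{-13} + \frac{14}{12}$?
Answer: $- \frac{38407}{78} \approx -492.4$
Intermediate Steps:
$U = \frac{79}{78}$ ($U = 2 \left(- \frac{1}{13}\right) + 14 \cdot \frac{1}{12} = - \frac{2}{13} + \frac{7}{6} = \frac{79}{78} \approx 1.0128$)
$C{\left(o \right)} = - \frac{9052}{39} + \frac{2263 o}{78}$ ($C{\left(o \right)} = \left(o - 8\right) \left(28 + \frac{79}{78}\right) = \left(-8 + o\right) \frac{2263}{78} = - \frac{9052}{39} + \frac{2263 o}{78}$)
$-1856 + C{\left(55 \right)} = -1856 + \left(- \frac{9052}{39} + \frac{2263}{78} \cdot 55\right) = -1856 + \left(- \frac{9052}{39} + \frac{124465}{78}\right) = -1856 + \frac{106361}{78} = - \frac{38407}{78}$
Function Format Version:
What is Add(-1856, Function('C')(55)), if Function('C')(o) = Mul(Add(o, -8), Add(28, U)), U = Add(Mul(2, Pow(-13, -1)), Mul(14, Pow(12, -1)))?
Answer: Rational(-38407, 78) ≈ -492.40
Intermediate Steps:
U = Rational(79, 78) (U = Add(Mul(2, Rational(-1, 13)), Mul(14, Rational(1, 12))) = Add(Rational(-2, 13), Rational(7, 6)) = Rational(79, 78) ≈ 1.0128)
Function('C')(o) = Add(Rational(-9052, 39), Mul(Rational(2263, 78), o)) (Function('C')(o) = Mul(Add(o, -8), Add(28, Rational(79, 78))) = Mul(Add(-8, o), Rational(2263, 78)) = Add(Rational(-9052, 39), Mul(Rational(2263, 78), o)))
Add(-1856, Function('C')(55)) = Add(-1856, Add(Rational(-9052, 39), Mul(Rational(2263, 78), 55))) = Add(-1856, Add(Rational(-9052, 39), Rational(124465, 78))) = Add(-1856, Rational(106361, 78)) = Rational(-38407, 78)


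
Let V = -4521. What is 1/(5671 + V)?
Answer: 1/1150 ≈ 0.00086956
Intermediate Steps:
1/(5671 + V) = 1/(5671 - 4521) = 1/1150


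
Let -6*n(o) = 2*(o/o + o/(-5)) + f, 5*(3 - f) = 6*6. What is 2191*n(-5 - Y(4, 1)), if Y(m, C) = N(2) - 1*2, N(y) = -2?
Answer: 6573/10 ≈ 657.30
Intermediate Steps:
f = -21/5 (f = 3 - 6*6/5 = 3 - ⅕*36 = 3 - 36/5 = -21/5 ≈ -4.2000)
Y(m, C) = -4 (Y(m, C) = -2 - 1*2 = -2 - 2 = -4)
n(o) = 11/30 + o/15 (n(o) = -(2*(o/o + o/(-5)) - 21/5)/6 = -(2*(1 + o*(-⅕)) - 21/5)/6 = -(2*(1 - o/5) - 21/5)/6 = -((2 - 2*o/5) - 21/5)/6 = -(-11/5 - 2*o/5)/6 = 11/30 + o/15)
2191*n(-5 - Y(4, 1)) = 2191*(11/30 + (-5 - 1*(-4))/15) = 2191*(11/30 + (-5 + 4)/15) = 2191*(11/30 + (1/15)*(-1)) = 2191*(11/30 - 1/15) = 2191*(3/10) = 6573/10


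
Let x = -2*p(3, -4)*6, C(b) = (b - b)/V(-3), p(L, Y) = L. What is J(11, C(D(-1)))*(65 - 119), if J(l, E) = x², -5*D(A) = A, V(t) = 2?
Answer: -69984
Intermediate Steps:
D(A) = -A/5
C(b) = 0 (C(b) = (b - b)/2 = 0*(½) = 0)
x = -36 (x = -2*3*6 = -6*6 = -36)
J(l, E) = 1296 (J(l, E) = (-36)² = 1296)
J(11, C(D(-1)))*(65 - 119) = 1296*(65 - 119) = 1296*(-54) = -69984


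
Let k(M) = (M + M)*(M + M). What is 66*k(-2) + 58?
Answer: 1114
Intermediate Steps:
k(M) = 4*M**2 (k(M) = (2*M)*(2*M) = 4*M**2)
66*k(-2) + 58 = 66*(4*(-2)**2) + 58 = 66*(4*4) + 58 = 66*16 + 58 = 1056 + 58 = 1114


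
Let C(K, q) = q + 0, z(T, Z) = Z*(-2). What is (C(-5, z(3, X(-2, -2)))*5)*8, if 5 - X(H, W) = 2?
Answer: -240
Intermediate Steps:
X(H, W) = 3 (X(H, W) = 5 - 1*2 = 5 - 2 = 3)
z(T, Z) = -2*Z
C(K, q) = q
(C(-5, z(3, X(-2, -2)))*5)*8 = (-2*3*5)*8 = -6*5*8 = -30*8 = -240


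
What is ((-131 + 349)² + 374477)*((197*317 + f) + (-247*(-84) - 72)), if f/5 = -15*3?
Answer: 34983882900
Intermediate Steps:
f = -225 (f = 5*(-15*3) = 5*(-45) = -225)
((-131 + 349)² + 374477)*((197*317 + f) + (-247*(-84) - 72)) = ((-131 + 349)² + 374477)*((197*317 - 225) + (-247*(-84) - 72)) = (218² + 374477)*((62449 - 225) + (20748 - 72)) = (47524 + 374477)*(62224 + 20676) = 422001*82900 = 34983882900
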